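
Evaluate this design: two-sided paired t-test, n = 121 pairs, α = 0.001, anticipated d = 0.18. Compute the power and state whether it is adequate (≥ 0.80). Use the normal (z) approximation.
Power ≈ 0.10; the study is underpowered (power < 0.80)

Power calculation (paired t-test, normal approximation):
z_β = d · √n - z_{α/2}
z_β = 0.18 · √121 - 3.291
z_β = 0.18 · 11.000 - 3.291
z_β = -1.311

Power = Φ(z_β) = Φ(-1.311) ≈ 0.095

Effect size d = 0.18 is very small by Cohen's convention (0.2/0.5/0.8).

Threshold: power ≥ 0.80 is conventionally adequate.
Power ≈ 0.10 → the study is underpowered (power < 0.80).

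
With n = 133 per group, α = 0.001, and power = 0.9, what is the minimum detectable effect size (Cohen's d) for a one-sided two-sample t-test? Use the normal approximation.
d ≈ 0.54

Minimum detectable effect (two-sample t-test, normal approximation):
d = (z_α + z_β) / √(n/2)
d = (3.090 + 1.282) / √(133/2)
d = 4.372 / 8.155
d ≈ 0.54

By Cohen's convention (0.2 small / 0.5 medium / 0.8 large): medium effect.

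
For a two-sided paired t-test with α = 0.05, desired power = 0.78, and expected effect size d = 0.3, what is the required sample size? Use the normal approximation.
n = 83 pairs

Sample size formula (paired t-test, normal approximation):
n = ((z_{α/2} + z_β) / d)²

z_{α/2} = 1.960 (for α = 0.05, two-sided)
z_β = 0.772 (for power = 0.78)
d = 0.3

n = ((1.960 + 0.772) / 0.3)²
n = (9.107)²
n ≈ 82.94
Round up to the next whole number: n = 83 pairs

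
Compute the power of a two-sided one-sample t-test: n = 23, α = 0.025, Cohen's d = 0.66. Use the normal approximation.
Power ≈ 0.82

Power calculation (one-sample t-test, normal approximation):
z_β = d · √n - z_{α/2}
z_β = 0.66 · √23 - 2.241
z_β = 0.66 · 4.796 - 2.241
z_β = 0.924

Power = Φ(z_β) = Φ(0.924) ≈ 0.822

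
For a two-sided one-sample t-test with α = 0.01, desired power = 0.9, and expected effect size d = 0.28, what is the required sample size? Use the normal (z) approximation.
n = 190

Sample size formula (one-sample t-test, normal approximation):
n = ((z_{α/2} + z_β) / d)²

z_{α/2} = 2.576 (for α = 0.01, two-sided)
z_β = 1.282 (for power = 0.9)
d = 0.28

n = ((2.576 + 1.282) / 0.28)²
n = (13.779)²
n ≈ 189.86
Round up to the next whole number: n = 190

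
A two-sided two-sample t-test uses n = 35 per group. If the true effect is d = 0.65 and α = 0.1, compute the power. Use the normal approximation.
Power ≈ 0.86

Power calculation (two-sample t-test, normal approximation):
z_β = d · √(n/2) - z_{α/2}
z_β = 0.65 · √(35/2) - 1.645
z_β = 0.65 · 4.183 - 1.645
z_β = 1.074

Power = Φ(z_β) = Φ(1.074) ≈ 0.859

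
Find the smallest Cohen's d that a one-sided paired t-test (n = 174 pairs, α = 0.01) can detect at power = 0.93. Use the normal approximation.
d ≈ 0.29

Minimum detectable effect (paired t-test, normal approximation):
d = (z_α + z_β) / √n
d = (2.326 + 1.476) / √174
d = 3.802 / 13.191
d ≈ 0.29

By Cohen's convention (0.2 small / 0.5 medium / 0.8 large): small effect.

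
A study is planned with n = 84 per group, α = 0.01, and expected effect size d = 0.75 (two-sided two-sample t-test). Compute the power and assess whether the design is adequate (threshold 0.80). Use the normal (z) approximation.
Power ≈ 0.99; the study is adequately powered (power ≥ 0.80)

Power calculation (two-sample t-test, normal approximation):
z_β = d · √(n/2) - z_{α/2}
z_β = 0.75 · √(84/2) - 2.576
z_β = 0.75 · 6.481 - 2.576
z_β = 2.285

Power = Φ(z_β) = Φ(2.285) ≈ 0.989

Effect size d = 0.75 is medium by Cohen's convention (0.2/0.5/0.8).

Threshold: power ≥ 0.80 is conventionally adequate.
Power ≈ 0.99 → the study is adequately powered (power ≥ 0.80).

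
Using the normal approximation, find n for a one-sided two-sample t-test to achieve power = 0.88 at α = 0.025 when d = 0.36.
n = 152 per group

Sample size formula (two-sample t-test, normal approximation):
n = 2 · ((z_α + z_β) / d)²

z_α = 1.960 (for α = 0.025, one-sided)
z_β = 1.175 (for power = 0.88)
d = 0.36

n = 2 · ((1.960 + 1.175) / 0.36)²
n = 2 · (8.708)²
n ≈ 151.66
Round up to the next whole number: n = 152 per group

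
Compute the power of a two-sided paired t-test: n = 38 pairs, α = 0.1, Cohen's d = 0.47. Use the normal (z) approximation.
Power ≈ 0.89

Power calculation (paired t-test, normal approximation):
z_β = d · √n - z_{α/2}
z_β = 0.47 · √38 - 1.645
z_β = 0.47 · 6.164 - 1.645
z_β = 1.252

Power = Φ(z_β) = Φ(1.252) ≈ 0.895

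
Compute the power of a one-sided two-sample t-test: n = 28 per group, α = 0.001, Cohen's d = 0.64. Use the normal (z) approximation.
Power ≈ 0.24

Power calculation (two-sample t-test, normal approximation):
z_β = d · √(n/2) - z_α
z_β = 0.64 · √(28/2) - 3.090
z_β = 0.64 · 3.742 - 3.090
z_β = -0.696

Power = Φ(z_β) = Φ(-0.696) ≈ 0.243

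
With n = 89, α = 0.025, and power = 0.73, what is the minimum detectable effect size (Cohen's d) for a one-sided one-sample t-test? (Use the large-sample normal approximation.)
d ≈ 0.27

Minimum detectable effect (one-sample t-test, normal approximation):
d = (z_α + z_β) / √n
d = (1.960 + 0.613) / √89
d = 2.573 / 9.434
d ≈ 0.27

By Cohen's convention (0.2 small / 0.5 medium / 0.8 large): small effect.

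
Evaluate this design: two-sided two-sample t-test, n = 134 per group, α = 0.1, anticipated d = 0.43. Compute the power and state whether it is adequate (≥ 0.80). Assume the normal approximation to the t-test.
Power ≈ 0.97; the study is adequately powered (power ≥ 0.80)

Power calculation (two-sample t-test, normal approximation):
z_β = d · √(n/2) - z_{α/2}
z_β = 0.43 · √(134/2) - 1.645
z_β = 0.43 · 8.185 - 1.645
z_β = 1.875

Power = Φ(z_β) = Φ(1.875) ≈ 0.970

Effect size d = 0.43 is small by Cohen's convention (0.2/0.5/0.8).

Threshold: power ≥ 0.80 is conventionally adequate.
Power ≈ 0.97 → the study is adequately powered (power ≥ 0.80).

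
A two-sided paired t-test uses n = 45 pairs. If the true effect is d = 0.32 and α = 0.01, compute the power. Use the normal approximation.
Power ≈ 0.33

Power calculation (paired t-test, normal approximation):
z_β = d · √n - z_{α/2}
z_β = 0.32 · √45 - 2.576
z_β = 0.32 · 6.708 - 2.576
z_β = -0.429

Power = Φ(z_β) = Φ(-0.429) ≈ 0.334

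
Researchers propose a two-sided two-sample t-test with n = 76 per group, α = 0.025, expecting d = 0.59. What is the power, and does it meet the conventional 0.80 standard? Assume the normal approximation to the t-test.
Power ≈ 0.92; the study is adequately powered (power ≥ 0.80)

Power calculation (two-sample t-test, normal approximation):
z_β = d · √(n/2) - z_{α/2}
z_β = 0.59 · √(76/2) - 2.241
z_β = 0.59 · 6.164 - 2.241
z_β = 1.396

Power = Φ(z_β) = Φ(1.396) ≈ 0.919

Effect size d = 0.59 is medium by Cohen's convention (0.2/0.5/0.8).

Threshold: power ≥ 0.80 is conventionally adequate.
Power ≈ 0.92 → the study is adequately powered (power ≥ 0.80).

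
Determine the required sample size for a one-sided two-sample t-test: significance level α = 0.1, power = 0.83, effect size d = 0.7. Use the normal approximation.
n = 21 per group

Sample size formula (two-sample t-test, normal approximation):
n = 2 · ((z_α + z_β) / d)²

z_α = 1.282 (for α = 0.1, one-sided)
z_β = 0.954 (for power = 0.83)
d = 0.7

n = 2 · ((1.282 + 0.954) / 0.7)²
n = 2 · (3.194)²
n ≈ 20.40
Round up to the next whole number: n = 21 per group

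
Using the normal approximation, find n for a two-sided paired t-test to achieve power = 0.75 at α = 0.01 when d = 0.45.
n = 53 pairs

Sample size formula (paired t-test, normal approximation):
n = ((z_{α/2} + z_β) / d)²

z_{α/2} = 2.576 (for α = 0.01, two-sided)
z_β = 0.674 (for power = 0.75)
d = 0.45

n = ((2.576 + 0.674) / 0.45)²
n = (7.222)²
n ≈ 52.16
Round up to the next whole number: n = 53 pairs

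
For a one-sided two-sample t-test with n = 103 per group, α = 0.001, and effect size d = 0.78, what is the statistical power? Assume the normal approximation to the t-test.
Power ≈ 0.99

Power calculation (two-sample t-test, normal approximation):
z_β = d · √(n/2) - z_α
z_β = 0.78 · √(103/2) - 3.090
z_β = 0.78 · 7.176 - 3.090
z_β = 2.507

Power = Φ(z_β) = Φ(2.507) ≈ 0.994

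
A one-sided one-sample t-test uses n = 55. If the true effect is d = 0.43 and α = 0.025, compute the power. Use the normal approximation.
Power ≈ 0.89

Power calculation (one-sample t-test, normal approximation):
z_β = d · √n - z_α
z_β = 0.43 · √55 - 1.960
z_β = 0.43 · 7.416 - 1.960
z_β = 1.229

Power = Φ(z_β) = Φ(1.229) ≈ 0.890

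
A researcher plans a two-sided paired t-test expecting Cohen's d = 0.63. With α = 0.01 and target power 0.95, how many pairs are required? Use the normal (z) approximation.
n = 45 pairs

Sample size formula (paired t-test, normal approximation):
n = ((z_{α/2} + z_β) / d)²

z_{α/2} = 2.576 (for α = 0.01, two-sided)
z_β = 1.645 (for power = 0.95)
d = 0.63

n = ((2.576 + 1.645) / 0.63)²
n = (6.700)²
n ≈ 44.89
Round up to the next whole number: n = 45 pairs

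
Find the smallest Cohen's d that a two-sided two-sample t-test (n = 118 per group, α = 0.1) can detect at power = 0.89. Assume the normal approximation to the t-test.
d ≈ 0.37

Minimum detectable effect (two-sample t-test, normal approximation):
d = (z_{α/2} + z_β) / √(n/2)
d = (1.645 + 1.227) / √(118/2)
d = 2.871 / 7.681
d ≈ 0.37

By Cohen's convention (0.2 small / 0.5 medium / 0.8 large): small effect.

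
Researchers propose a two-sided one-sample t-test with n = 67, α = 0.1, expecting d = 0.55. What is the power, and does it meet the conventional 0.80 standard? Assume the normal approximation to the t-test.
Power ≈ 1.00; the study is adequately powered (power ≥ 0.80)

Power calculation (one-sample t-test, normal approximation):
z_β = d · √n - z_{α/2}
z_β = 0.55 · √67 - 1.645
z_β = 0.55 · 8.185 - 1.645
z_β = 2.857

Power = Φ(z_β) = Φ(2.857) ≈ 0.998

Effect size d = 0.55 is medium by Cohen's convention (0.2/0.5/0.8).

Threshold: power ≥ 0.80 is conventionally adequate.
Power ≈ 1.00 → the study is adequately powered (power ≥ 0.80).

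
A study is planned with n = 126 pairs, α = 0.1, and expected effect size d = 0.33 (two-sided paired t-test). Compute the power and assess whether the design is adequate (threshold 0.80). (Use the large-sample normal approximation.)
Power ≈ 0.98; the study is adequately powered (power ≥ 0.80)

Power calculation (paired t-test, normal approximation):
z_β = d · √n - z_{α/2}
z_β = 0.33 · √126 - 1.645
z_β = 0.33 · 11.225 - 1.645
z_β = 2.059

Power = Φ(z_β) = Φ(2.059) ≈ 0.980

Effect size d = 0.33 is small by Cohen's convention (0.2/0.5/0.8).

Threshold: power ≥ 0.80 is conventionally adequate.
Power ≈ 0.98 → the study is adequately powered (power ≥ 0.80).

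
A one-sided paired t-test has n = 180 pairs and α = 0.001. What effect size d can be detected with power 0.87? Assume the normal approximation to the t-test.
d ≈ 0.31

Minimum detectable effect (paired t-test, normal approximation):
d = (z_α + z_β) / √n
d = (3.090 + 1.126) / √180
d = 4.217 / 13.416
d ≈ 0.31

By Cohen's convention (0.2 small / 0.5 medium / 0.8 large): small effect.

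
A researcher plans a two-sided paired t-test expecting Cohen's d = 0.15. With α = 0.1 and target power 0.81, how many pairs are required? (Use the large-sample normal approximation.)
n = 283 pairs

Sample size formula (paired t-test, normal approximation):
n = ((z_{α/2} + z_β) / d)²

z_{α/2} = 1.645 (for α = 0.1, two-sided)
z_β = 0.878 (for power = 0.81)
d = 0.15

n = ((1.645 + 0.878) / 0.15)²
n = (16.820)²
n ≈ 282.91
Round up to the next whole number: n = 283 pairs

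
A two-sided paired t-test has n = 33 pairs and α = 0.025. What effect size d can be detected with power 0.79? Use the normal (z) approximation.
d ≈ 0.53

Minimum detectable effect (paired t-test, normal approximation):
d = (z_{α/2} + z_β) / √n
d = (2.241 + 0.806) / √33
d = 3.048 / 5.745
d ≈ 0.53

By Cohen's convention (0.2 small / 0.5 medium / 0.8 large): medium effect.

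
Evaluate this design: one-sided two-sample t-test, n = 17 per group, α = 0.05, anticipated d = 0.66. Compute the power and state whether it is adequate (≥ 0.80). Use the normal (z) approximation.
Power ≈ 0.61; the study is underpowered (power < 0.80)

Power calculation (two-sample t-test, normal approximation):
z_β = d · √(n/2) - z_α
z_β = 0.66 · √(17/2) - 1.645
z_β = 0.66 · 2.915 - 1.645
z_β = 0.279

Power = Φ(z_β) = Φ(0.279) ≈ 0.610

Effect size d = 0.66 is medium by Cohen's convention (0.2/0.5/0.8).

Threshold: power ≥ 0.80 is conventionally adequate.
Power ≈ 0.61 → the study is underpowered (power < 0.80).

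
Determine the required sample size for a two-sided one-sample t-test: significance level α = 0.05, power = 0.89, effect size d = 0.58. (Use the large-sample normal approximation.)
n = 31

Sample size formula (one-sample t-test, normal approximation):
n = ((z_{α/2} + z_β) / d)²

z_{α/2} = 1.960 (for α = 0.05, two-sided)
z_β = 1.227 (for power = 0.89)
d = 0.58

n = ((1.960 + 1.227) / 0.58)²
n = (5.495)²
n ≈ 30.20
Round up to the next whole number: n = 31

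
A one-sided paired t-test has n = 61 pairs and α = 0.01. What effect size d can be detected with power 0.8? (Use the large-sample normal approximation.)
d ≈ 0.41

Minimum detectable effect (paired t-test, normal approximation):
d = (z_α + z_β) / √n
d = (2.326 + 0.842) / √61
d = 3.168 / 7.810
d ≈ 0.41

By Cohen's convention (0.2 small / 0.5 medium / 0.8 large): small effect.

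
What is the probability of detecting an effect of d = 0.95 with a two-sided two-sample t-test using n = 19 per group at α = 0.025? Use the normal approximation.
Power ≈ 0.75

Power calculation (two-sample t-test, normal approximation):
z_β = d · √(n/2) - z_{α/2}
z_β = 0.95 · √(19/2) - 2.241
z_β = 0.95 · 3.082 - 2.241
z_β = 0.687

Power = Φ(z_β) = Φ(0.687) ≈ 0.754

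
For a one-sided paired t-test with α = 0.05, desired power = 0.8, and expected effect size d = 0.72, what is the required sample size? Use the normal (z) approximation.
n = 12 pairs

Sample size formula (paired t-test, normal approximation):
n = ((z_α + z_β) / d)²

z_α = 1.645 (for α = 0.05, one-sided)
z_β = 0.842 (for power = 0.8)
d = 0.72

n = ((1.645 + 0.842) / 0.72)²
n = (3.454)²
n ≈ 11.93
Round up to the next whole number: n = 12 pairs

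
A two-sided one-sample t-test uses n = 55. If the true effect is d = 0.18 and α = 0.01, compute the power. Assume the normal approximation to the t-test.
Power ≈ 0.11

Power calculation (one-sample t-test, normal approximation):
z_β = d · √n - z_{α/2}
z_β = 0.18 · √55 - 2.576
z_β = 0.18 · 7.416 - 2.576
z_β = -1.241

Power = Φ(z_β) = Φ(-1.241) ≈ 0.107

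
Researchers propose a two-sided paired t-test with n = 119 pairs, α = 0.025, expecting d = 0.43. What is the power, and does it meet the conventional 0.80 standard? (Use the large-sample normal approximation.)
Power ≈ 0.99; the study is adequately powered (power ≥ 0.80)

Power calculation (paired t-test, normal approximation):
z_β = d · √n - z_{α/2}
z_β = 0.43 · √119 - 2.241
z_β = 0.43 · 10.909 - 2.241
z_β = 2.449

Power = Φ(z_β) = Φ(2.449) ≈ 0.993

Effect size d = 0.43 is small by Cohen's convention (0.2/0.5/0.8).

Threshold: power ≥ 0.80 is conventionally adequate.
Power ≈ 0.99 → the study is adequately powered (power ≥ 0.80).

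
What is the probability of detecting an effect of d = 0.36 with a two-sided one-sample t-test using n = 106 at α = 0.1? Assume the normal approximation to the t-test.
Power ≈ 0.98

Power calculation (one-sample t-test, normal approximation):
z_β = d · √n - z_{α/2}
z_β = 0.36 · √106 - 1.645
z_β = 0.36 · 10.296 - 1.645
z_β = 2.062

Power = Φ(z_β) = Φ(2.062) ≈ 0.980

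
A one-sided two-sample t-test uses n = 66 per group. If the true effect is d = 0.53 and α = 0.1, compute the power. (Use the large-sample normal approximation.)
Power ≈ 0.96

Power calculation (two-sample t-test, normal approximation):
z_β = d · √(n/2) - z_α
z_β = 0.53 · √(66/2) - 1.282
z_β = 0.53 · 5.745 - 1.282
z_β = 1.763

Power = Φ(z_β) = Φ(1.763) ≈ 0.961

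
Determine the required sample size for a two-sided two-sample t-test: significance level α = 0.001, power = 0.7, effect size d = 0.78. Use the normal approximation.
n = 48 per group

Sample size formula (two-sample t-test, normal approximation):
n = 2 · ((z_{α/2} + z_β) / d)²

z_{α/2} = 3.291 (for α = 0.001, two-sided)
z_β = 0.524 (for power = 0.7)
d = 0.78

n = 2 · ((3.291 + 0.524) / 0.78)²
n = 2 · (4.891)²
n ≈ 47.84
Round up to the next whole number: n = 48 per group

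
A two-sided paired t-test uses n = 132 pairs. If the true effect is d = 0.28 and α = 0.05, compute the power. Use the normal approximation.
Power ≈ 0.90

Power calculation (paired t-test, normal approximation):
z_β = d · √n - z_{α/2}
z_β = 0.28 · √132 - 1.960
z_β = 0.28 · 11.489 - 1.960
z_β = 1.257

Power = Φ(z_β) = Φ(1.257) ≈ 0.896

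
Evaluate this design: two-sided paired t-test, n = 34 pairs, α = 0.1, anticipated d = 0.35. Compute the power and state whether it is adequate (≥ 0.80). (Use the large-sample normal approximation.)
Power ≈ 0.65; the study is underpowered (power < 0.80)

Power calculation (paired t-test, normal approximation):
z_β = d · √n - z_{α/2}
z_β = 0.35 · √34 - 1.645
z_β = 0.35 · 5.831 - 1.645
z_β = 0.396

Power = Φ(z_β) = Φ(0.396) ≈ 0.654

Effect size d = 0.35 is small by Cohen's convention (0.2/0.5/0.8).

Threshold: power ≥ 0.80 is conventionally adequate.
Power ≈ 0.65 → the study is underpowered (power < 0.80).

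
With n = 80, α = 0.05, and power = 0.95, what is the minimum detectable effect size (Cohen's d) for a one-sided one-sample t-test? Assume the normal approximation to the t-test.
d ≈ 0.37

Minimum detectable effect (one-sample t-test, normal approximation):
d = (z_α + z_β) / √n
d = (1.645 + 1.645) / √80
d = 3.290 / 8.944
d ≈ 0.37

By Cohen's convention (0.2 small / 0.5 medium / 0.8 large): small effect.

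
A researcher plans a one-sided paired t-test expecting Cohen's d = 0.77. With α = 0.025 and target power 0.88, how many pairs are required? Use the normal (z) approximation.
n = 17 pairs

Sample size formula (paired t-test, normal approximation):
n = ((z_α + z_β) / d)²

z_α = 1.960 (for α = 0.025, one-sided)
z_β = 1.175 (for power = 0.88)
d = 0.77

n = ((1.960 + 1.175) / 0.77)²
n = (4.071)²
n ≈ 16.57
Round up to the next whole number: n = 17 pairs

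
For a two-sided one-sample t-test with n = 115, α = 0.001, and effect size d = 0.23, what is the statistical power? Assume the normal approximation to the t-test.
Power ≈ 0.20

Power calculation (one-sample t-test, normal approximation):
z_β = d · √n - z_{α/2}
z_β = 0.23 · √115 - 3.291
z_β = 0.23 · 10.724 - 3.291
z_β = -0.824

Power = Φ(z_β) = Φ(-0.824) ≈ 0.205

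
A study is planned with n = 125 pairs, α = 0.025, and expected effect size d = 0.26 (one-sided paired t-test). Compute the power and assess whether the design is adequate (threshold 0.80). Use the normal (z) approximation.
Power ≈ 0.83; the study is adequately powered (power ≥ 0.80)

Power calculation (paired t-test, normal approximation):
z_β = d · √n - z_α
z_β = 0.26 · √125 - 1.960
z_β = 0.26 · 11.180 - 1.960
z_β = 0.947

Power = Φ(z_β) = Φ(0.947) ≈ 0.828

Effect size d = 0.26 is small by Cohen's convention (0.2/0.5/0.8).

Threshold: power ≥ 0.80 is conventionally adequate.
Power ≈ 0.83 → the study is adequately powered (power ≥ 0.80).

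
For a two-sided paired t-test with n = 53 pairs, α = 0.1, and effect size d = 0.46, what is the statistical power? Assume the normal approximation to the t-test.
Power ≈ 0.96

Power calculation (paired t-test, normal approximation):
z_β = d · √n - z_{α/2}
z_β = 0.46 · √53 - 1.645
z_β = 0.46 · 7.280 - 1.645
z_β = 1.704

Power = Φ(z_β) = Φ(1.704) ≈ 0.956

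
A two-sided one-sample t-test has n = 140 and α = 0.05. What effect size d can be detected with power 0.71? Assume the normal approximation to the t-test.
d ≈ 0.21

Minimum detectable effect (one-sample t-test, normal approximation):
d = (z_{α/2} + z_β) / √n
d = (1.960 + 0.553) / √140
d = 2.513 / 11.832
d ≈ 0.21

By Cohen's convention (0.2 small / 0.5 medium / 0.8 large): small effect.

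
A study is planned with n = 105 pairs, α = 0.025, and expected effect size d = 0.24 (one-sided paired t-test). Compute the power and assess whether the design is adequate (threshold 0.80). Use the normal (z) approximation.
Power ≈ 0.69; the study is underpowered (power < 0.80)

Power calculation (paired t-test, normal approximation):
z_β = d · √n - z_α
z_β = 0.24 · √105 - 1.960
z_β = 0.24 · 10.247 - 1.960
z_β = 0.499

Power = Φ(z_β) = Φ(0.499) ≈ 0.691

Effect size d = 0.24 is small by Cohen's convention (0.2/0.5/0.8).

Threshold: power ≥ 0.80 is conventionally adequate.
Power ≈ 0.69 → the study is underpowered (power < 0.80).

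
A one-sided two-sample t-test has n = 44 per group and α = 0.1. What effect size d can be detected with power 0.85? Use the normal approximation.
d ≈ 0.49

Minimum detectable effect (two-sample t-test, normal approximation):
d = (z_α + z_β) / √(n/2)
d = (1.282 + 1.036) / √(44/2)
d = 2.318 / 4.690
d ≈ 0.49

By Cohen's convention (0.2 small / 0.5 medium / 0.8 large): small effect.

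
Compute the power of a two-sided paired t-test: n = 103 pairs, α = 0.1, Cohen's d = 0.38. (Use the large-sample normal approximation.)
Power ≈ 0.99

Power calculation (paired t-test, normal approximation):
z_β = d · √n - z_{α/2}
z_β = 0.38 · √103 - 1.645
z_β = 0.38 · 10.149 - 1.645
z_β = 2.212

Power = Φ(z_β) = Φ(2.212) ≈ 0.987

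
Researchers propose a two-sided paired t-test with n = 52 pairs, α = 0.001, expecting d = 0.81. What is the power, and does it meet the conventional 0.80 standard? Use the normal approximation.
Power ≈ 0.99; the study is adequately powered (power ≥ 0.80)

Power calculation (paired t-test, normal approximation):
z_β = d · √n - z_{α/2}
z_β = 0.81 · √52 - 3.291
z_β = 0.81 · 7.211 - 3.291
z_β = 2.550

Power = Φ(z_β) = Φ(2.550) ≈ 0.995

Effect size d = 0.81 is large by Cohen's convention (0.2/0.5/0.8).

Threshold: power ≥ 0.80 is conventionally adequate.
Power ≈ 0.99 → the study is adequately powered (power ≥ 0.80).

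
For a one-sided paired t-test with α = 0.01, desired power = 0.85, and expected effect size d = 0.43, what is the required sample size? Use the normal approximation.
n = 62 pairs

Sample size formula (paired t-test, normal approximation):
n = ((z_α + z_β) / d)²

z_α = 2.326 (for α = 0.01, one-sided)
z_β = 1.036 (for power = 0.85)
d = 0.43

n = ((2.326 + 1.036) / 0.43)²
n = (7.819)²
n ≈ 61.14
Round up to the next whole number: n = 62 pairs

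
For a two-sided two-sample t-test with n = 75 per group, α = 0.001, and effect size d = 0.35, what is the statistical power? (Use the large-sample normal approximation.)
Power ≈ 0.13

Power calculation (two-sample t-test, normal approximation):
z_β = d · √(n/2) - z_{α/2}
z_β = 0.35 · √(75/2) - 3.291
z_β = 0.35 · 6.124 - 3.291
z_β = -1.147

Power = Φ(z_β) = Φ(-1.147) ≈ 0.126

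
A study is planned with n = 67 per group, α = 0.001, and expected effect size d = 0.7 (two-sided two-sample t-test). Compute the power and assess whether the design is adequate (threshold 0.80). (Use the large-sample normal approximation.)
Power ≈ 0.78; the study is underpowered (power < 0.80)

Power calculation (two-sample t-test, normal approximation):
z_β = d · √(n/2) - z_{α/2}
z_β = 0.7 · √(67/2) - 3.291
z_β = 0.7 · 5.788 - 3.291
z_β = 0.761

Power = Φ(z_β) = Φ(0.761) ≈ 0.777

Effect size d = 0.7 is medium by Cohen's convention (0.2/0.5/0.8).

Threshold: power ≥ 0.80 is conventionally adequate.
Power ≈ 0.78 → the study is underpowered (power < 0.80).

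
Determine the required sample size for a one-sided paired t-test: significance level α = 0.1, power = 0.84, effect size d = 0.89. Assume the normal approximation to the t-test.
n = 7 pairs

Sample size formula (paired t-test, normal approximation):
n = ((z_α + z_β) / d)²

z_α = 1.282 (for α = 0.1, one-sided)
z_β = 0.994 (for power = 0.84)
d = 0.89

n = ((1.282 + 0.994) / 0.89)²
n = (2.557)²
n ≈ 6.54
Round up to the next whole number: n = 7 pairs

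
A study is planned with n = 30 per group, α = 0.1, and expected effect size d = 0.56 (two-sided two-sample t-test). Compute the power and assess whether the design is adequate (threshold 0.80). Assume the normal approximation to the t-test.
Power ≈ 0.70; the study is underpowered (power < 0.80)

Power calculation (two-sample t-test, normal approximation):
z_β = d · √(n/2) - z_{α/2}
z_β = 0.56 · √(30/2) - 1.645
z_β = 0.56 · 3.873 - 1.645
z_β = 0.524

Power = Φ(z_β) = Φ(0.524) ≈ 0.700

Effect size d = 0.56 is medium by Cohen's convention (0.2/0.5/0.8).

Threshold: power ≥ 0.80 is conventionally adequate.
Power ≈ 0.70 → the study is underpowered (power < 0.80).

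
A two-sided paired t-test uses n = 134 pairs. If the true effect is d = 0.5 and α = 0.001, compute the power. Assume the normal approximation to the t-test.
Power ≈ 0.99

Power calculation (paired t-test, normal approximation):
z_β = d · √n - z_{α/2}
z_β = 0.5 · √134 - 3.291
z_β = 0.5 · 11.576 - 3.291
z_β = 2.497

Power = Φ(z_β) = Φ(2.497) ≈ 0.994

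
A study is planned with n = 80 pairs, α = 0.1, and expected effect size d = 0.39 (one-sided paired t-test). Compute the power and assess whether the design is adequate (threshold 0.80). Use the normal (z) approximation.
Power ≈ 0.99; the study is adequately powered (power ≥ 0.80)

Power calculation (paired t-test, normal approximation):
z_β = d · √n - z_α
z_β = 0.39 · √80 - 1.282
z_β = 0.39 · 8.944 - 1.282
z_β = 2.207

Power = Φ(z_β) = Φ(2.207) ≈ 0.986

Effect size d = 0.39 is small by Cohen's convention (0.2/0.5/0.8).

Threshold: power ≥ 0.80 is conventionally adequate.
Power ≈ 0.99 → the study is adequately powered (power ≥ 0.80).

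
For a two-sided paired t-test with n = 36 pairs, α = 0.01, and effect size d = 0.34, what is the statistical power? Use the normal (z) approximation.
Power ≈ 0.30

Power calculation (paired t-test, normal approximation):
z_β = d · √n - z_{α/2}
z_β = 0.34 · √36 - 2.576
z_β = 0.34 · 6.000 - 2.576
z_β = -0.536

Power = Φ(z_β) = Φ(-0.536) ≈ 0.296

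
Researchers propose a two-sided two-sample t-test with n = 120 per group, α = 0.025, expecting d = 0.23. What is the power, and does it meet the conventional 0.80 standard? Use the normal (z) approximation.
Power ≈ 0.32; the study is underpowered (power < 0.80)

Power calculation (two-sample t-test, normal approximation):
z_β = d · √(n/2) - z_{α/2}
z_β = 0.23 · √(120/2) - 2.241
z_β = 0.23 · 7.746 - 2.241
z_β = -0.460

Power = Φ(z_β) = Φ(-0.460) ≈ 0.323

Effect size d = 0.23 is small by Cohen's convention (0.2/0.5/0.8).

Threshold: power ≥ 0.80 is conventionally adequate.
Power ≈ 0.32 → the study is underpowered (power < 0.80).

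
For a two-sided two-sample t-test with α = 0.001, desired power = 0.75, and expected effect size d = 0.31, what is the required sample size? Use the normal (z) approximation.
n = 328 per group

Sample size formula (two-sample t-test, normal approximation):
n = 2 · ((z_{α/2} + z_β) / d)²

z_{α/2} = 3.291 (for α = 0.001, two-sided)
z_β = 0.674 (for power = 0.75)
d = 0.31

n = 2 · ((3.291 + 0.674) / 0.31)²
n = 2 · (12.790)²
n ≈ 327.17
Round up to the next whole number: n = 328 per group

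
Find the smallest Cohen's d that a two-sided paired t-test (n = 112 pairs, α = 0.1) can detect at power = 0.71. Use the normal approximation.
d ≈ 0.21

Minimum detectable effect (paired t-test, normal approximation):
d = (z_{α/2} + z_β) / √n
d = (1.645 + 0.553) / √112
d = 2.198 / 10.583
d ≈ 0.21

By Cohen's convention (0.2 small / 0.5 medium / 0.8 large): small effect.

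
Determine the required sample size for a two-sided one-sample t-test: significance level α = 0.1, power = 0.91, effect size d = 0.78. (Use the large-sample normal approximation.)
n = 15

Sample size formula (one-sample t-test, normal approximation):
n = ((z_{α/2} + z_β) / d)²

z_{α/2} = 1.645 (for α = 0.1, two-sided)
z_β = 1.341 (for power = 0.91)
d = 0.78

n = ((1.645 + 1.341) / 0.78)²
n = (3.828)²
n ≈ 14.65
Round up to the next whole number: n = 15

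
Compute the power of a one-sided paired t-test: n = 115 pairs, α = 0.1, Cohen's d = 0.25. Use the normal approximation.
Power ≈ 0.92

Power calculation (paired t-test, normal approximation):
z_β = d · √n - z_α
z_β = 0.25 · √115 - 1.282
z_β = 0.25 · 10.724 - 1.282
z_β = 1.399

Power = Φ(z_β) = Φ(1.399) ≈ 0.919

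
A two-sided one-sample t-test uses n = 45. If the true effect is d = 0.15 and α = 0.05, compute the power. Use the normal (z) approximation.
Power ≈ 0.17

Power calculation (one-sample t-test, normal approximation):
z_β = d · √n - z_{α/2}
z_β = 0.15 · √45 - 1.960
z_β = 0.15 · 6.708 - 1.960
z_β = -0.954

Power = Φ(z_β) = Φ(-0.954) ≈ 0.170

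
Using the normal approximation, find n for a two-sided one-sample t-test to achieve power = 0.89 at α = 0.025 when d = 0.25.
n = 193

Sample size formula (one-sample t-test, normal approximation):
n = ((z_{α/2} + z_β) / d)²

z_{α/2} = 2.241 (for α = 0.025, two-sided)
z_β = 1.227 (for power = 0.89)
d = 0.25

n = ((2.241 + 1.227) / 0.25)²
n = (13.872)²
n ≈ 192.43
Round up to the next whole number: n = 193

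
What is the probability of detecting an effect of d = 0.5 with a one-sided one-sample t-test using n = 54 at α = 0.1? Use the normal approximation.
Power ≈ 0.99

Power calculation (one-sample t-test, normal approximation):
z_β = d · √n - z_α
z_β = 0.5 · √54 - 1.282
z_β = 0.5 · 7.348 - 1.282
z_β = 2.393

Power = Φ(z_β) = Φ(2.393) ≈ 0.992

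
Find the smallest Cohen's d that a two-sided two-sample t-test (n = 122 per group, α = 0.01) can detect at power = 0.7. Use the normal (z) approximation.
d ≈ 0.40

Minimum detectable effect (two-sample t-test, normal approximation):
d = (z_{α/2} + z_β) / √(n/2)
d = (2.576 + 0.524) / √(122/2)
d = 3.100 / 7.810
d ≈ 0.40

By Cohen's convention (0.2 small / 0.5 medium / 0.8 large): small effect.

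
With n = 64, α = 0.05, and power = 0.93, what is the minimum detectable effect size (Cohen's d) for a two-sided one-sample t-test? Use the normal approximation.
d ≈ 0.43

Minimum detectable effect (one-sample t-test, normal approximation):
d = (z_{α/2} + z_β) / √n
d = (1.960 + 1.476) / √64
d = 3.436 / 8.000
d ≈ 0.43

By Cohen's convention (0.2 small / 0.5 medium / 0.8 large): small effect.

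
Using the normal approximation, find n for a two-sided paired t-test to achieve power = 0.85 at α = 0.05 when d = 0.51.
n = 35 pairs

Sample size formula (paired t-test, normal approximation):
n = ((z_{α/2} + z_β) / d)²

z_{α/2} = 1.960 (for α = 0.05, two-sided)
z_β = 1.036 (for power = 0.85)
d = 0.51

n = ((1.960 + 1.036) / 0.51)²
n = (5.875)²
n ≈ 34.52
Round up to the next whole number: n = 35 pairs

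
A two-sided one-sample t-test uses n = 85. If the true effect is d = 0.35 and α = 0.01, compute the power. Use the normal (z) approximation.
Power ≈ 0.74

Power calculation (one-sample t-test, normal approximation):
z_β = d · √n - z_{α/2}
z_β = 0.35 · √85 - 2.576
z_β = 0.35 · 9.220 - 2.576
z_β = 0.651

Power = Φ(z_β) = Φ(0.651) ≈ 0.742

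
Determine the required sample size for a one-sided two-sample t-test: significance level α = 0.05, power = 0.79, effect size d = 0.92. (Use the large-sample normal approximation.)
n = 15 per group

Sample size formula (two-sample t-test, normal approximation):
n = 2 · ((z_α + z_β) / d)²

z_α = 1.645 (for α = 0.05, one-sided)
z_β = 0.806 (for power = 0.79)
d = 0.92

n = 2 · ((1.645 + 0.806) / 0.92)²
n = 2 · (2.664)²
n ≈ 14.19
Round up to the next whole number: n = 15 per group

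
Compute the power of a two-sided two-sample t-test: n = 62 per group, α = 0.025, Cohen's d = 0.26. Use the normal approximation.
Power ≈ 0.21

Power calculation (two-sample t-test, normal approximation):
z_β = d · √(n/2) - z_{α/2}
z_β = 0.26 · √(62/2) - 2.241
z_β = 0.26 · 5.568 - 2.241
z_β = -0.794

Power = Φ(z_β) = Φ(-0.794) ≈ 0.214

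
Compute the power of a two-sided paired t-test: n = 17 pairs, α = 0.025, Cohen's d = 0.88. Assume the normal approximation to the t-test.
Power ≈ 0.92

Power calculation (paired t-test, normal approximation):
z_β = d · √n - z_{α/2}
z_β = 0.88 · √17 - 2.241
z_β = 0.88 · 4.123 - 2.241
z_β = 1.387

Power = Φ(z_β) = Φ(1.387) ≈ 0.917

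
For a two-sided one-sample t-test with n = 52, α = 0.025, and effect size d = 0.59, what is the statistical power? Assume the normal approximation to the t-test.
Power ≈ 0.98

Power calculation (one-sample t-test, normal approximation):
z_β = d · √n - z_{α/2}
z_β = 0.59 · √52 - 2.241
z_β = 0.59 · 7.211 - 2.241
z_β = 2.013

Power = Φ(z_β) = Φ(2.013) ≈ 0.978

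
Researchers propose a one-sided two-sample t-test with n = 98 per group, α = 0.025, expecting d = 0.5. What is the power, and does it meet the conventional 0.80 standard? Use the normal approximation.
Power ≈ 0.94; the study is adequately powered (power ≥ 0.80)

Power calculation (two-sample t-test, normal approximation):
z_β = d · √(n/2) - z_α
z_β = 0.5 · √(98/2) - 1.960
z_β = 0.5 · 7.000 - 1.960
z_β = 1.540

Power = Φ(z_β) = Φ(1.540) ≈ 0.938

Effect size d = 0.5 is medium by Cohen's convention (0.2/0.5/0.8).

Threshold: power ≥ 0.80 is conventionally adequate.
Power ≈ 0.94 → the study is adequately powered (power ≥ 0.80).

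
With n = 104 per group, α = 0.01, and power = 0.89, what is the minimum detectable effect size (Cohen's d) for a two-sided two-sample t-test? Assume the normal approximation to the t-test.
d ≈ 0.53

Minimum detectable effect (two-sample t-test, normal approximation):
d = (z_{α/2} + z_β) / √(n/2)
d = (2.576 + 1.227) / √(104/2)
d = 3.802 / 7.211
d ≈ 0.53

By Cohen's convention (0.2 small / 0.5 medium / 0.8 large): medium effect.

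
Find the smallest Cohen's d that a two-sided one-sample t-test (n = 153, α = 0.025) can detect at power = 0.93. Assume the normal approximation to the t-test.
d ≈ 0.30

Minimum detectable effect (one-sample t-test, normal approximation):
d = (z_{α/2} + z_β) / √n
d = (2.241 + 1.476) / √153
d = 3.717 / 12.369
d ≈ 0.30

By Cohen's convention (0.2 small / 0.5 medium / 0.8 large): small effect.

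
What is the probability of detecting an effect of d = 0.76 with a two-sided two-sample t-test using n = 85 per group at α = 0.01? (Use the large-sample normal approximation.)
Power ≈ 0.99

Power calculation (two-sample t-test, normal approximation):
z_β = d · √(n/2) - z_{α/2}
z_β = 0.76 · √(85/2) - 2.576
z_β = 0.76 · 6.519 - 2.576
z_β = 2.379

Power = Φ(z_β) = Φ(2.379) ≈ 0.991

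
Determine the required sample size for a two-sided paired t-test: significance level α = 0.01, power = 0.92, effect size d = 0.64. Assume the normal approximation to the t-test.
n = 39 pairs

Sample size formula (paired t-test, normal approximation):
n = ((z_{α/2} + z_β) / d)²

z_{α/2} = 2.576 (for α = 0.01, two-sided)
z_β = 1.405 (for power = 0.92)
d = 0.64

n = ((2.576 + 1.405) / 0.64)²
n = (6.220)²
n ≈ 38.69
Round up to the next whole number: n = 39 pairs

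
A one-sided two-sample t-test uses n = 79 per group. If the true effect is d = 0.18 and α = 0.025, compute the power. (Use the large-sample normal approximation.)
Power ≈ 0.20

Power calculation (two-sample t-test, normal approximation):
z_β = d · √(n/2) - z_α
z_β = 0.18 · √(79/2) - 1.960
z_β = 0.18 · 6.285 - 1.960
z_β = -0.829

Power = Φ(z_β) = Φ(-0.829) ≈ 0.204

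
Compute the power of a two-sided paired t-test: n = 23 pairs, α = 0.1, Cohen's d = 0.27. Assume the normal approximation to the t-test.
Power ≈ 0.36

Power calculation (paired t-test, normal approximation):
z_β = d · √n - z_{α/2}
z_β = 0.27 · √23 - 1.645
z_β = 0.27 · 4.796 - 1.645
z_β = -0.350

Power = Φ(z_β) = Φ(-0.350) ≈ 0.363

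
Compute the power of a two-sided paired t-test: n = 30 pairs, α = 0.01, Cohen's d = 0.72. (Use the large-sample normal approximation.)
Power ≈ 0.91

Power calculation (paired t-test, normal approximation):
z_β = d · √n - z_{α/2}
z_β = 0.72 · √30 - 2.576
z_β = 0.72 · 5.477 - 2.576
z_β = 1.368

Power = Φ(z_β) = Φ(1.368) ≈ 0.914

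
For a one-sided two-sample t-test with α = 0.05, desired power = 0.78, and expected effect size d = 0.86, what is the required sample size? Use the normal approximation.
n = 16 per group

Sample size formula (two-sample t-test, normal approximation):
n = 2 · ((z_α + z_β) / d)²

z_α = 1.645 (for α = 0.05, one-sided)
z_β = 0.772 (for power = 0.78)
d = 0.86

n = 2 · ((1.645 + 0.772) / 0.86)²
n = 2 · (2.810)²
n ≈ 15.79
Round up to the next whole number: n = 16 per group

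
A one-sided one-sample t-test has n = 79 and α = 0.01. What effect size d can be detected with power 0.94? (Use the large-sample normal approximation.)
d ≈ 0.44

Minimum detectable effect (one-sample t-test, normal approximation):
d = (z_α + z_β) / √n
d = (2.326 + 1.555) / √79
d = 3.881 / 8.888
d ≈ 0.44

By Cohen's convention (0.2 small / 0.5 medium / 0.8 large): small effect.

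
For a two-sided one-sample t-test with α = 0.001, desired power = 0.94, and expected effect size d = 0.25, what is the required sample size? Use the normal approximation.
n = 376

Sample size formula (one-sample t-test, normal approximation):
n = ((z_{α/2} + z_β) / d)²

z_{α/2} = 3.291 (for α = 0.001, two-sided)
z_β = 1.555 (for power = 0.94)
d = 0.25

n = ((3.291 + 1.555) / 0.25)²
n = (19.384)²
n ≈ 375.74
Round up to the next whole number: n = 376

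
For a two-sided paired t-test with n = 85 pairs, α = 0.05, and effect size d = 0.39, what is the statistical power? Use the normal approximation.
Power ≈ 0.95

Power calculation (paired t-test, normal approximation):
z_β = d · √n - z_{α/2}
z_β = 0.39 · √85 - 1.960
z_β = 0.39 · 9.220 - 1.960
z_β = 1.636

Power = Φ(z_β) = Φ(1.636) ≈ 0.949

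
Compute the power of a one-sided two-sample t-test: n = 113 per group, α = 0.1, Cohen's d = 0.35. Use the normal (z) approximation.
Power ≈ 0.91

Power calculation (two-sample t-test, normal approximation):
z_β = d · √(n/2) - z_α
z_β = 0.35 · √(113/2) - 1.282
z_β = 0.35 · 7.517 - 1.282
z_β = 1.349

Power = Φ(z_β) = Φ(1.349) ≈ 0.911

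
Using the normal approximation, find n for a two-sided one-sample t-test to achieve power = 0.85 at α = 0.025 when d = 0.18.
n = 332

Sample size formula (one-sample t-test, normal approximation):
n = ((z_{α/2} + z_β) / d)²

z_{α/2} = 2.241 (for α = 0.025, two-sided)
z_β = 1.036 (for power = 0.85)
d = 0.18

n = ((2.241 + 1.036) / 0.18)²
n = (18.206)²
n ≈ 331.46
Round up to the next whole number: n = 332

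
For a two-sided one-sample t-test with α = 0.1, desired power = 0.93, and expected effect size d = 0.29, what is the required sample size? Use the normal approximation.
n = 116

Sample size formula (one-sample t-test, normal approximation):
n = ((z_{α/2} + z_β) / d)²

z_{α/2} = 1.645 (for α = 0.1, two-sided)
z_β = 1.476 (for power = 0.93)
d = 0.29

n = ((1.645 + 1.476) / 0.29)²
n = (10.762)²
n ≈ 115.82
Round up to the next whole number: n = 116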